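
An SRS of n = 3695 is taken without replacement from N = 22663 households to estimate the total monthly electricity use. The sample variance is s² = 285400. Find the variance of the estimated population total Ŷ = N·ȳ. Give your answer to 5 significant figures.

Var(Ŷ) = N²·Var(ȳ) = N²·(1 − n/N)·s²/n.
f = 3695/22663 = 0.16304108; Var(ȳ) = 0.83695892·285400/3695 = 64.646299.
Var(Ŷ) = 22663² · 64.646299 = 3.3203087 × 10^10.

3.3203 × 10^10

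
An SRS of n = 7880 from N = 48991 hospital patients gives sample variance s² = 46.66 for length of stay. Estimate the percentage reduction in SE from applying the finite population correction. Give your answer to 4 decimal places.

8.3946

f = n/N = 7880/48991 = 0.16084587.
SE_no-fpc = √(s²/n) = 0.076950112; SE_fpc = √((1−f)s²/n) = 0.070490425.
Ratio = √(1−f) = 0.91605356. Reduction = 100·(1 − 0.91605356) = 8.3946%.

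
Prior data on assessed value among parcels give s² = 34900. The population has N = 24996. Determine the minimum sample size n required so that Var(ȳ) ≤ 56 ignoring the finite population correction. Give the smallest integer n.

Without fpc, n₀ = s²/D = 34900/56 = 623.2143.
Rounding up, n = 624.

624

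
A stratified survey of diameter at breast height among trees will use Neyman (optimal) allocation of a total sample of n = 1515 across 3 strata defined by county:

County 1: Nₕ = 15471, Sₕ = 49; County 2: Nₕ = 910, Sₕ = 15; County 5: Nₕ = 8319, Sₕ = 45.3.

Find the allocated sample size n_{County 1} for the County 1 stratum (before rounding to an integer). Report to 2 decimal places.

Neyman allocation: nₕ = n·NₕSₕ / Σⱼ NⱼSⱼ.
Σ NⱼSⱼ = 15471·49 + 910·15 + 8319·45.3 = 1.1485797 × 10^6.
n_{County 1} = 1515·15471·49 / (1.1485797 × 10^6) = 999.92.

999.92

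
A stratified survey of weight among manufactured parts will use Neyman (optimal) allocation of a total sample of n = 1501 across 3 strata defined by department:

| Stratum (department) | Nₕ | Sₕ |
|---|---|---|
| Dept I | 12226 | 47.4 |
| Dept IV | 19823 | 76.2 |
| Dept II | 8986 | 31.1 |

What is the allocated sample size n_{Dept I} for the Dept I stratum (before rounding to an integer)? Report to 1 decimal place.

Neyman allocation: nₕ = n·NₕSₕ / Σⱼ NⱼSⱼ.
Σ NⱼSⱼ = 12226·47.4 + 19823·76.2 + 8986·31.1 = 2.3694896 × 10^6.
n_{Dept I} = 1501·12226·47.4 / (2.3694896 × 10^6) = 367.1.

367.1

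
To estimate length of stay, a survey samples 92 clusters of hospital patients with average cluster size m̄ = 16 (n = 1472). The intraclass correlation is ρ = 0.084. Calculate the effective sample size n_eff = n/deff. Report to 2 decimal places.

deff = 1 + (16 − 1)·0.084 = 1 + 1.26 = 2.26.
n_eff = 1472 / 2.26 = 651.33.

651.33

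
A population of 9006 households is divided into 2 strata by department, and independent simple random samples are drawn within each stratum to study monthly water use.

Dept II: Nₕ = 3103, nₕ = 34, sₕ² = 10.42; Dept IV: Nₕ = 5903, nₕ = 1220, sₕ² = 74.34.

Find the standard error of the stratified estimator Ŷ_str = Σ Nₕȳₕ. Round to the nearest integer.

2145

Var(Ŷ_str) = Σₕ Nₕ²(1 − fₕ)sₕ²/nₕ.
Dept II: 3103²·(1 − 34/3103)·10.42/34 = 2.9185522 × 10^6.
Dept IV: 5903²·(1 − 1220/5903)·74.34/1220 = 1.684456 × 10^6.
Sum = 4.6030082 × 10^6.
SE = √(4.6030082 × 10^6) = 2145.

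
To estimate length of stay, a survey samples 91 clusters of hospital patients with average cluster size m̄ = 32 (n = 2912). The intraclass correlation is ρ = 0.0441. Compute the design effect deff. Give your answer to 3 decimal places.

deff = 1 + (32 − 1)·0.0441 = 1 + 1.3671 = 2.3671.

2.367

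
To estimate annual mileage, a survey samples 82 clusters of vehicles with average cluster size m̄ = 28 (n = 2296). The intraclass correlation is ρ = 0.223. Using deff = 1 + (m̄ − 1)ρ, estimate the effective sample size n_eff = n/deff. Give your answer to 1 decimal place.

deff = 1 + (28 − 1)·0.223 = 1 + 6.021 = 7.021.
n_eff = 2296 / 7.021 = 327.0.

327.0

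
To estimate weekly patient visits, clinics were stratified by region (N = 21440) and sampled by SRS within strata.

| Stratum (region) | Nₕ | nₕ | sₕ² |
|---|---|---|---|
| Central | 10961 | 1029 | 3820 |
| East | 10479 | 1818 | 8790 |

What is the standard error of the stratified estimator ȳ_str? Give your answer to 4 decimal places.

Var(ȳ_str) = Σₕ Wₕ²(1 − fₕ)sₕ²/nₕ with Wₕ = Nₕ/N, N = 21440.
Central: Wₕ = 0.51124067; term = 0.51124067²·(1 − 0.09387830)·3820/1029 = 0.87919521.
East: Wₕ = 0.48875933; term = 0.48875933²·(1 − 0.17348984)·8790/1818 = 0.95462612.
Sum = 1.8338213.
SE = √(1.8338213) = 1.3542.

1.3542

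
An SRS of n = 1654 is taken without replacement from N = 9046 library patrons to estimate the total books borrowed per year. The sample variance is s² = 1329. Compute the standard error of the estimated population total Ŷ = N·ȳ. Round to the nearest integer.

Var(Ŷ) = N²·Var(ȳ) = N²·(1 − n/N)·s²/n.
f = 1654/9046 = 0.18284325; Var(ȳ) = 0.81715675·1329/1654 = 0.65659089.
Var(Ŷ) = 9046² · 0.65659089 = 5.3728909 × 10^7.
SE(Ŷ) = √(5.3728909 × 10^7) = 7330.

7330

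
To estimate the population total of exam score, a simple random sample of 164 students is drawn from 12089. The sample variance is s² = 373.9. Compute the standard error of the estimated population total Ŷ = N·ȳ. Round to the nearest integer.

Var(Ŷ) = N²·Var(ȳ) = N²·(1 − n/N)·s²/n.
f = 164/12089 = 0.01356605; Var(ȳ) = 0.98643395·373.9/164 = 2.2489491.
Var(Ŷ) = 12089² · 2.2489491 = 3.2867024 × 10^8.
SE(Ŷ) = √(3.2867024 × 10^8) = 18129.

18129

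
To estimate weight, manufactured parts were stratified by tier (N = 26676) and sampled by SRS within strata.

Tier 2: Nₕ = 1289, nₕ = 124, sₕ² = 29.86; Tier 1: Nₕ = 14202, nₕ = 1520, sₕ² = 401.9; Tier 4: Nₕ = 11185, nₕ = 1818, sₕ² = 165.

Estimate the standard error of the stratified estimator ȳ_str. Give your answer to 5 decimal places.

Var(ȳ_str) = Σₕ Wₕ²(1 − fₕ)sₕ²/nₕ with Wₕ = Nₕ/N, N = 26676.
Tier 2: Wₕ = 0.04832059; term = 0.04832059²·(1 − 0.09619860)·29.86/124 = 5.0816593 × 10^-4.
Tier 1: Wₕ = 0.53238866; term = 0.53238866²·(1 − 0.10702718)·401.9/1520 = 0.066922207.
Tier 4: Wₕ = 0.41929075; term = 0.41929075²·(1 − 0.16253911)·165/1818 = 0.013362421.
Sum = 0.080792794.
SE = √(0.080792794) = 0.28424.

0.28424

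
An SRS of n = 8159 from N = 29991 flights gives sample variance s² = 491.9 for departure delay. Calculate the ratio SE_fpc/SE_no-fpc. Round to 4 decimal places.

0.8532

f = n/N = 8159/29991 = 0.27204828.
SE_no-fpc = √(s²/n) = 0.2455387; SE_fpc = √((1−f)s²/n) = 0.20949383.
Ratio = √(1−f) = 0.85320087.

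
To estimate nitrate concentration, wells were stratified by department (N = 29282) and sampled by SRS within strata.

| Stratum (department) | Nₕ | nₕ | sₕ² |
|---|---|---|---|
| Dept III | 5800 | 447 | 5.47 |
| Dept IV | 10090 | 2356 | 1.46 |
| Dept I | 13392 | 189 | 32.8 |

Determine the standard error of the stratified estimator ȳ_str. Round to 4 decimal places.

0.1905

Var(ȳ_str) = Σₕ Wₕ²(1 − fₕ)sₕ²/nₕ with Wₕ = Nₕ/N, N = 29282.
Dept III: Wₕ = 0.19807390; term = 0.19807390²·(1 − 0.07706897)·5.47/447 = 4.4310185 × 10^-4.
Dept IV: Wₕ = 0.34458029; term = 0.34458029²·(1 − 0.23349851)·1.46/2356 = 5.6399004 × 10^-5.
Dept I: Wₕ = 0.45734581; term = 0.45734581²·(1 − 0.01411290)·32.8/189 = 0.035787275.
Sum = 0.036286776.
SE = √(0.036286776) = 0.1905.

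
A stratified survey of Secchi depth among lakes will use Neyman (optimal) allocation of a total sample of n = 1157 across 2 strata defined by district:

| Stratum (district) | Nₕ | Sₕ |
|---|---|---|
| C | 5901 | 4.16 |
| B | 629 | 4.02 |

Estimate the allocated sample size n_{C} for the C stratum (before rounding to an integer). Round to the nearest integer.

1049

Neyman allocation: nₕ = n·NₕSₕ / Σⱼ NⱼSⱼ.
Σ NⱼSⱼ = 5901·4.16 + 629·4.02 = 27076.74.
n_{C} = 1157·5901·4.16 / 27076.74 = 1049.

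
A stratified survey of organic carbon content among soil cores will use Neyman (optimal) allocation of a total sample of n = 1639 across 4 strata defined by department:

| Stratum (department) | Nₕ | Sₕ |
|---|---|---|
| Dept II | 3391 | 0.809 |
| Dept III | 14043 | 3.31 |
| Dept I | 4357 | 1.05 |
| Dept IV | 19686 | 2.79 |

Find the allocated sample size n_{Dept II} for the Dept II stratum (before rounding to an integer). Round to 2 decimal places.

41.36

Neyman allocation: nₕ = n·NₕSₕ / Σⱼ NⱼSⱼ.
Σ NⱼSⱼ = 3391·0.809 + 14043·3.31 + 4357·1.05 + 19686·2.79 = 108724.44.
n_{Dept II} = 1639·3391·0.809 / 108724.44 = 41.36.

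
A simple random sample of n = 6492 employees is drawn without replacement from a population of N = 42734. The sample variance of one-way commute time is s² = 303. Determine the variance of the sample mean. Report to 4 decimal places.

0.0396

Under SRS without replacement, Var(ȳ) = (1 − f)·s²/n with f = n/N = 6492/42734 = 0.15191651.
Var(ȳ) = (1 − 0.15191651)·303/6492 = 0.84808349·0.046672828 = 0.039582455.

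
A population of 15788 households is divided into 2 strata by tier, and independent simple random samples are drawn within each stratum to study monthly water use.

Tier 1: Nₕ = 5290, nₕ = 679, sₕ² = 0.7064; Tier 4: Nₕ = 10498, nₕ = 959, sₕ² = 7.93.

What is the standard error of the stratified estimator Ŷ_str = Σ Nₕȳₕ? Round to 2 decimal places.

923.82

Var(Ŷ_str) = Σₕ Nₕ²(1 − fₕ)sₕ²/nₕ.
Tier 1: 5290²·(1 − 679/5290)·0.7064/679 = 25376.499.
Tier 4: 10498²·(1 − 959/10498)·7.93/959 = 828064.18.
Sum = 853440.68.
SE = √(853440.68) = 923.82.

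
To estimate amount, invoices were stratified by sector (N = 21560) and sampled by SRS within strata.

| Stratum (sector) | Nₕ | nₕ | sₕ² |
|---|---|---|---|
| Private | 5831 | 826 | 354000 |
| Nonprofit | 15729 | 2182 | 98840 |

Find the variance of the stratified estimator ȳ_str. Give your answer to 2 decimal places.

47.67

Var(ȳ_str) = Σₕ Wₕ²(1 − fₕ)sₕ²/nₕ with Wₕ = Nₕ/N, N = 21560.
Private: Wₕ = 0.27045455; term = 0.27045455²·(1 − 0.14165666)·354000/826 = 26.907468.
Nonprofit: Wₕ = 0.72954545; term = 0.72954545²·(1 − 0.13872465)·98840/2182 = 20.764655.
Sum = 47.672123.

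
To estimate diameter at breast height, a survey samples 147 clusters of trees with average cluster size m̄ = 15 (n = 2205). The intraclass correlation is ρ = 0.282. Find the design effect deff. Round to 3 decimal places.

deff = 1 + (15 − 1)·0.282 = 1 + 3.948 = 4.948.

4.948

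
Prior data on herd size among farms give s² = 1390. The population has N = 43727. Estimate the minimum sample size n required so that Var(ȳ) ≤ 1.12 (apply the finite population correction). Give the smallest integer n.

Without fpc, n₀ = s²/D = 1390/1.12 = 1241.0714.
With fpc, (1 − n/N)·s²/n ≤ D requires n ≥ n₀/(1 + n₀/N) = 1241.0714/(1 + 1241.0714/43727) = 1206.8191.
Rounding up, n = 1207.

1207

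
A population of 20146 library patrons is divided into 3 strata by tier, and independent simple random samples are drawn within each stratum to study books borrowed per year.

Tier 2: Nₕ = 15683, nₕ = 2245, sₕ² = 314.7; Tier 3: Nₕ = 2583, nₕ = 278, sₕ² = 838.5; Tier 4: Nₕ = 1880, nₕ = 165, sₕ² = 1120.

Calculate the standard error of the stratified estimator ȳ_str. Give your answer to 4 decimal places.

Var(ȳ_str) = Σₕ Wₕ²(1 − fₕ)sₕ²/nₕ with Wₕ = Nₕ/N, N = 20146.
Tier 2: Wₕ = 0.77846719; term = 0.77846719²·(1 − 0.14314863)·314.7/2245 = 0.072789128.
Tier 3: Wₕ = 0.12821404; term = 0.12821404²·(1 − 0.10762679)·838.5/278 = 0.044246197.
Tier 4: Wₕ = 0.09331877; term = 0.09331877²·(1 − 0.08776596)·1120/165 = 0.05392354.
Sum = 0.17095887.
SE = √(0.17095887) = 0.4135.

0.4135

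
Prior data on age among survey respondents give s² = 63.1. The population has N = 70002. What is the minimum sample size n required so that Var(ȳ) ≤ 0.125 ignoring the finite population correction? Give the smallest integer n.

505

Without fpc, n₀ = s²/D = 63.1/0.125 = 504.8000.
Rounding up, n = 505.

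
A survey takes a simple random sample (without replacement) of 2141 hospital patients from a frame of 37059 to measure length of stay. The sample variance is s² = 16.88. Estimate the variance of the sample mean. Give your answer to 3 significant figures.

0.00743

Under SRS without replacement, Var(ȳ) = (1 − f)·s²/n with f = n/N = 2141/37059 = 0.05777274.
Var(ȳ) = (1 − 0.05777274)·16.88/2141 = 0.94222726·0.0078841663 = 0.0074286764.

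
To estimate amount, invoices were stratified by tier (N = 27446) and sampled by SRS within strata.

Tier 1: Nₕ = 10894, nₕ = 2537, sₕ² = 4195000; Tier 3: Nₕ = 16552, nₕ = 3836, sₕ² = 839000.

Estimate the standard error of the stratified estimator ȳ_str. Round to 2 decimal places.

Var(ȳ_str) = Σₕ Wₕ²(1 − fₕ)sₕ²/nₕ with Wₕ = Nₕ/N, N = 27446.
Tier 1: Wₕ = 0.39692487; term = 0.39692487²·(1 − 0.23288048)·4195000/2537 = 199.84402.
Tier 3: Wₕ = 0.60307513; term = 0.60307513²·(1 − 0.23175447)·839000/3836 = 61.111964.
Sum = 260.95598.
SE = √(260.95598) = 16.15.

16.15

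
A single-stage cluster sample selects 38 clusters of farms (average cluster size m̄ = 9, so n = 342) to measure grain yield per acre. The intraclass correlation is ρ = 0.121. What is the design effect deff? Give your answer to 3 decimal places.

deff = 1 + (9 − 1)·0.121 = 1 + 0.968 = 1.968.

1.968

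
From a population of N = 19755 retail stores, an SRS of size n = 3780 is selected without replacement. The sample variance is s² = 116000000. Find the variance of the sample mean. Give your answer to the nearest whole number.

Under SRS without replacement, Var(ȳ) = (1 − f)·s²/n with f = n/N = 3780/19755 = 0.19134396.
Var(ȳ) = (1 − 0.19134396)·116000000/3780 = 0.80865604·30687.831 = 24815.9.

24816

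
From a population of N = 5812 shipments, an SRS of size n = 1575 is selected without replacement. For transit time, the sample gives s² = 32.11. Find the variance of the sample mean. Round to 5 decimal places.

0.01486

Under SRS without replacement, Var(ȳ) = (1 − f)·s²/n with f = n/N = 1575/5812 = 0.27099105.
Var(ȳ) = (1 − 0.27099105)·32.11/1575 = 0.72900895·0.020387302 = 0.014862525.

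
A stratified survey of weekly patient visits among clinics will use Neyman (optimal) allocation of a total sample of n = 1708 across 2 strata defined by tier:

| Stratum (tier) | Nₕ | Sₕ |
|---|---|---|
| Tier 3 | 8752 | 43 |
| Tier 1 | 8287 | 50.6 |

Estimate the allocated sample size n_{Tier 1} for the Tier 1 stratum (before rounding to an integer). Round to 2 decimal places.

Neyman allocation: nₕ = n·NₕSₕ / Σⱼ NⱼSⱼ.
Σ NⱼSⱼ = 8752·43 + 8287·50.6 = 795658.2.
n_{Tier 1} = 1708·8287·50.6 / 795658.2 = 900.14.

900.14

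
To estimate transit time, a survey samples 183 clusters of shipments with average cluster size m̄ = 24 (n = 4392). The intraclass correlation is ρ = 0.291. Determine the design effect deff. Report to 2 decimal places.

7.69

deff = 1 + (24 − 1)·0.291 = 1 + 6.693 = 7.693.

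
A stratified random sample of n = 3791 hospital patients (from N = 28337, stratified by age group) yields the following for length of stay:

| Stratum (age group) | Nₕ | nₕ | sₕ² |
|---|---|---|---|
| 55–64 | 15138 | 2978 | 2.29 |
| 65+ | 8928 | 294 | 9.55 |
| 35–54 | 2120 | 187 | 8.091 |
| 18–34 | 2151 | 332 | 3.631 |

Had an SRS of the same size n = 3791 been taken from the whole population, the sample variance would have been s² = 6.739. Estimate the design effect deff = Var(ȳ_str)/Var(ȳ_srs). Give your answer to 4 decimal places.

Var(ȳ_str) = Σ Wₕ²(1−fₕ)sₕ²/nₕ with Wₕ = Nₕ/28337:
  55–64: (15138/28337)²·(1−2978/15138)·2.29/2978 = 1.7628085 × 10^-4
  65+: (8928/28337)²·(1−294/8928)·9.55/294 = 0.0031182758
  35–54: (2120/28337)²·(1−187/2120)·8.091/187 = 2.2081093 × 10^-4
  18–34: (2151/28337)²·(1−332/2151)·3.631/332 = 5.3290959 × 10^-5
  → Var(ȳ_str) = 0.0035686585.
Var(ȳ_srs) = (1 − 3791/28337)·6.739/3791 = 0.0015398149.
deff = 0.0035686585 / 0.0015398149 = 2.3176.

2.3176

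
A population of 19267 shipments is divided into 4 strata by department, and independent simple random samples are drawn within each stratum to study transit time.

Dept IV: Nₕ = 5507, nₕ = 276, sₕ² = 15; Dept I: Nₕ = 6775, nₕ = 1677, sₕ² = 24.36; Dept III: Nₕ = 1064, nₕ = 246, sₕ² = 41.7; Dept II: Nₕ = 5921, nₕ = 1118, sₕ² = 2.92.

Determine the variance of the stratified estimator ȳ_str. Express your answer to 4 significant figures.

0.006167

Var(ȳ_str) = Σₕ Wₕ²(1 − fₕ)sₕ²/nₕ with Wₕ = Nₕ/N, N = 19267.
Dept IV: Wₕ = 0.28582550; term = 0.28582550²·(1 − 0.05011803)·15/276 = 0.0042174873.
Dept I: Wₕ = 0.35163751; term = 0.35163751²·(1 − 0.24752768)·24.36/1677 = 0.0013515283.
Dept III: Wₕ = 0.05522396; term = 0.05522396²·(1 − 0.23120301)·41.7/246 = 3.9743644 × 10^-4.
Dept II: Wₕ = 0.30731302; term = 0.30731302²·(1 − 0.18881946)·2.92/1118 = 2.0008775 × 10^-4.
Sum = 0.0061665398.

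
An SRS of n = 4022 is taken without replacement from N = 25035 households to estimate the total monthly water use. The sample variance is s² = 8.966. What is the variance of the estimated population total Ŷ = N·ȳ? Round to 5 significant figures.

Var(Ŷ) = N²·Var(ȳ) = N²·(1 − n/N)·s²/n.
f = 4022/25035 = 0.16065508; Var(ȳ) = 0.83934492·8.966/4022 = 0.0018711006.
Var(Ŷ) = 25035² · 0.0018711006 = 1.1727146 × 10^6.

1.1727 × 10^6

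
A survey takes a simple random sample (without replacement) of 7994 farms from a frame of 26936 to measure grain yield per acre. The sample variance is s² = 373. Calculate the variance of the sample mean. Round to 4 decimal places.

Under SRS without replacement, Var(ȳ) = (1 − f)·s²/n with f = n/N = 7994/26936 = 0.29677755.
Var(ȳ) = (1 − 0.29677755)·373/7994 = 0.70322245·0.046659995 = 0.032812356.

0.0328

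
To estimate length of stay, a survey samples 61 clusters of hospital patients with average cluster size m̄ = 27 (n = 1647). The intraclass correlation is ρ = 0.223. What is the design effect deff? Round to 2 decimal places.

deff = 1 + (27 − 1)·0.223 = 1 + 5.798 = 6.798.

6.80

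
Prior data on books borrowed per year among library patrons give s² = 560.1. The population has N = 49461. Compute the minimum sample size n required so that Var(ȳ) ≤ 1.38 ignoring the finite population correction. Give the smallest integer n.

406

Without fpc, n₀ = s²/D = 560.1/1.38 = 405.8696.
Rounding up, n = 406.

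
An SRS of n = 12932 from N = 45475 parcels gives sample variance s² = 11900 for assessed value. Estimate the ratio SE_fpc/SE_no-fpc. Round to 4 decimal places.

f = n/N = 12932/45475 = 0.28437603.
SE_no-fpc = √(s²/n) = 0.95926949; SE_fpc = √((1−f)s²/n) = 0.81148981.
Ratio = √(1−f) = 0.84594561.

0.8459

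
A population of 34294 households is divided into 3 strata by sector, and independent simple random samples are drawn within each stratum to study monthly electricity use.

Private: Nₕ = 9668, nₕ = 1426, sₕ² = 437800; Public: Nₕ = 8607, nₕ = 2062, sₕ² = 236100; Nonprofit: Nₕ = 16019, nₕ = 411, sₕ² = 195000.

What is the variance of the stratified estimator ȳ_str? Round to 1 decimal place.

Var(ȳ_str) = Σₕ Wₕ²(1 − fₕ)sₕ²/nₕ with Wₕ = Nₕ/N, N = 34294.
Private: Wₕ = 0.28191520; term = 0.28191520²·(1 − 0.14749690)·437800/1426 = 20.801239.
Public: Wₕ = 0.25097685; term = 0.25097685²·(1 − 0.23957244)·236100/2062 = 5.4844426.
Nonprofit: Wₕ = 0.46710795; term = 0.46710795²·(1 − 0.02565703)·195000/411 = 100.86469.
Sum = 127.15037.

127.2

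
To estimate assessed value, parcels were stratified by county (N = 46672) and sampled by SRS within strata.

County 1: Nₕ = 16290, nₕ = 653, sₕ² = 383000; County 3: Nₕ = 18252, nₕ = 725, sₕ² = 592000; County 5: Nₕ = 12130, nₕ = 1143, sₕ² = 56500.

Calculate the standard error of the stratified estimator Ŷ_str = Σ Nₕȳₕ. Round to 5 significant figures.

645920

Var(Ŷ_str) = Σₕ Nₕ²(1 − fₕ)sₕ²/nₕ.
County 1: 16290²·(1 − 653/16290)·383000/653 = 1.4940327 × 10^11.
County 3: 18252²·(1 − 725/18252)·592000/725 = 2.6121719 × 10^11.
County 5: 12130²·(1 − 1143/12130)·56500/1143 = 6.5878263 × 10^9.
Sum = 4.1720829 × 10^11.
SE = √(4.1720829 × 10^11) = 645920.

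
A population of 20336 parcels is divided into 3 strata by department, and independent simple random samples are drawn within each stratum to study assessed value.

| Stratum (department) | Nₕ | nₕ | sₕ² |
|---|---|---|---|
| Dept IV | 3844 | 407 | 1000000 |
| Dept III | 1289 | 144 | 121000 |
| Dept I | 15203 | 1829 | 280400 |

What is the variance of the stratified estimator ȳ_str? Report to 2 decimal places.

156.87

Var(ȳ_str) = Σₕ Wₕ²(1 − fₕ)sₕ²/nₕ with Wₕ = Nₕ/N, N = 20336.
Dept IV: Wₕ = 0.18902439; term = 0.18902439²·(1 − 0.10587929)·1000000/407 = 78.494176.
Dept III: Wₕ = 0.06338513; term = 0.06338513²·(1 − 0.11171451)·121000/144 = 2.9988187.
Dept I: Wₕ = 0.74759048; term = 0.74759048²·(1 − 0.12030520)·280400/1829 = 75.374397.
Sum = 156.86739.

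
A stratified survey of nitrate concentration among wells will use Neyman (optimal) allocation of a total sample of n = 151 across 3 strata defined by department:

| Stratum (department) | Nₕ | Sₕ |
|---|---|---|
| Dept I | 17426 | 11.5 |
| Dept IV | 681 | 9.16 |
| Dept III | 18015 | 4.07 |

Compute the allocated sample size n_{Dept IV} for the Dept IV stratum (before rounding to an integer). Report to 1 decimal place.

Neyman allocation: nₕ = n·NₕSₕ / Σⱼ NⱼSⱼ.
Σ NⱼSⱼ = 17426·11.5 + 681·9.16 + 18015·4.07 = 279958.01.
n_{Dept IV} = 151·681·9.16 / 279958.01 = 3.4.

3.4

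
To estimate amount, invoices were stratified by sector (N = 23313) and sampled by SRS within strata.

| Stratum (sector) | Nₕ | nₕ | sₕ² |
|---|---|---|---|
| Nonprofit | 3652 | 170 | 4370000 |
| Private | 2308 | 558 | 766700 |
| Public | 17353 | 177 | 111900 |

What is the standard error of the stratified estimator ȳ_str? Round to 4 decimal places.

Var(ȳ_str) = Σₕ Wₕ²(1 − fₕ)sₕ²/nₕ with Wₕ = Nₕ/N, N = 23313.
Nonprofit: Wₕ = 0.15665080; term = 0.15665080²·(1 − 0.04654984)·4370000/170 = 601.44473.
Private: Wₕ = 0.09900056; term = 0.09900056²·(1 − 0.24176776)·766700/558 = 10.211012.
Public: Wₕ = 0.74434865; term = 0.74434865²·(1 − 0.01019997)·111900/177 = 346.70259.
Sum = 958.35833.
SE = √(958.35833) = 30.9574.

30.9574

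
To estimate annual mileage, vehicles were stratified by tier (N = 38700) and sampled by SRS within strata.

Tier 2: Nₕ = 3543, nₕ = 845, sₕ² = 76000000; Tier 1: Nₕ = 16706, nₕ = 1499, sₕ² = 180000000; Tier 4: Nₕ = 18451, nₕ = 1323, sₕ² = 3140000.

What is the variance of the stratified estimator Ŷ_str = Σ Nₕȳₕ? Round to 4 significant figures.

3.212 × 10^13

Var(Ŷ_str) = Σₕ Nₕ²(1 − fₕ)sₕ²/nₕ.
Tier 2: 3543²·(1 − 845/3543)·76000000/845 = 8.5974564 × 10^11.
Tier 1: 16706²·(1 − 1499/16706)·180000000/1499 = 3.0506114 × 10^13.
Tier 4: 18451²·(1 − 1323/18451)·3140000/1323 = 7.5006062 × 10^11.
Sum = 3.211592 × 10^13.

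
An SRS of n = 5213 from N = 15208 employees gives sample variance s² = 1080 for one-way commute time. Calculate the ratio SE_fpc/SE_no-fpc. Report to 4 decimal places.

0.8107

f = n/N = 5213/15208 = 0.34278012.
SE_no-fpc = √(s²/n) = 0.45516412; SE_fpc = √((1−f)s²/n) = 0.36899745.
Ratio = √(1−f) = 0.81069099.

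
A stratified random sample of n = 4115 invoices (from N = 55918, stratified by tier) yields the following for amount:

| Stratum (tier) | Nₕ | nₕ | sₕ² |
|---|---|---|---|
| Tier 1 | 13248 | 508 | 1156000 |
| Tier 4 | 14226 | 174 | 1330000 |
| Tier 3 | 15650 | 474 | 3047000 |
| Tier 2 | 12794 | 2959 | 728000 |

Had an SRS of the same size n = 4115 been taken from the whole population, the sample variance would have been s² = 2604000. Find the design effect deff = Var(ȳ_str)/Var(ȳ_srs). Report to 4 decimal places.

Var(ȳ_str) = Σ Wₕ²(1−fₕ)sₕ²/nₕ with Wₕ = Nₕ/55918:
  Tier 1: (13248/55918)²·(1−508/13248)·1156000/508 = 122.83174
  Tier 4: (14226/55918)²·(1−174/14226)·1330000/174 = 488.67495
  Tier 3: (15650/55918)²·(1−474/15650)·3047000/474 = 488.27278
  Tier 2: (12794/55918)²·(1−2959/12794)·728000/2959 = 9.9006536
  → Var(ȳ_str) = 1109.6801.
Var(ȳ_srs) = (1 − 4115/55918)·2604000/4115 = 586.23862.
deff = 1109.6801 / 586.23862 = 1.8929.

1.8929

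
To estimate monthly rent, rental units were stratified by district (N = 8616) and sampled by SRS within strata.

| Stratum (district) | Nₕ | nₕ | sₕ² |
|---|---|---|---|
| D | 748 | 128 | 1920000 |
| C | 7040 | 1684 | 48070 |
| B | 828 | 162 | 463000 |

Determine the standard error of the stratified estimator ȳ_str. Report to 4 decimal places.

11.3770

Var(ȳ_str) = Σₕ Wₕ²(1 − fₕ)sₕ²/nₕ with Wₕ = Nₕ/N, N = 8616.
D: Wₕ = 0.08681523; term = 0.08681523²·(1 − 0.17112299)·1920000/128 = 93.707244.
C: Wₕ = 0.81708449; term = 0.81708449²·(1 − 0.23920455)·48070/1684 = 14.498861.
B: Wₕ = 0.09610028; term = 0.09610028²·(1 − 0.19565217)·463000/162 = 21.230448.
Sum = 129.43655.
SE = √(129.43655) = 11.3770.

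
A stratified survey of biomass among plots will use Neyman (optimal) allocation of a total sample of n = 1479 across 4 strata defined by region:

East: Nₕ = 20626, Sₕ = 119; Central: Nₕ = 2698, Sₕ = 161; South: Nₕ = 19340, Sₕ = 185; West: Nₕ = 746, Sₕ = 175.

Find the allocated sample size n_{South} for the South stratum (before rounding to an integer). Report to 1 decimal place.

Neyman allocation: nₕ = n·NₕSₕ / Σⱼ NⱼSⱼ.
Σ NⱼSⱼ = 20626·119 + 2698·161 + 19340·185 + 746·175 = 6.597322 × 10^6.
n_{South} = 1479·19340·185 / (6.597322 × 10^6) = 802.1.

802.1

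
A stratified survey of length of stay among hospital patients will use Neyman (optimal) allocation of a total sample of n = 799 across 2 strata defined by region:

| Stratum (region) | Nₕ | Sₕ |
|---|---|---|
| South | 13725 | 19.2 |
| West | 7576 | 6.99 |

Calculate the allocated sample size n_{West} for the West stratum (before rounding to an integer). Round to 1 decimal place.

133.7

Neyman allocation: nₕ = n·NₕSₕ / Σⱼ NⱼSⱼ.
Σ NⱼSⱼ = 13725·19.2 + 7576·6.99 = 316476.24.
n_{West} = 799·7576·6.99 / 316476.24 = 133.7.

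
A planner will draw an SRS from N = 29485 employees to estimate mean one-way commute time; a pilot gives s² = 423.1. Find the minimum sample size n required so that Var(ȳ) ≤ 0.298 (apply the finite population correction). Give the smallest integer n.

Without fpc, n₀ = s²/D = 423.1/0.298 = 1419.7987.
With fpc, (1 − n/N)·s²/n ≤ D requires n ≥ n₀/(1 + n₀/N) = 1419.7987/(1 + 1419.7987/29485) = 1354.5717.
Rounding up, n = 1355.

1355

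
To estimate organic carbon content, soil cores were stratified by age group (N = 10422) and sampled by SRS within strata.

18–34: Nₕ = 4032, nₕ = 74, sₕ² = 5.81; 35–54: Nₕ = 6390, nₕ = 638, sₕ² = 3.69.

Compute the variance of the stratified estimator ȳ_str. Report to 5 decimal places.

0.01349

Var(ȳ_str) = Σₕ Wₕ²(1 − fₕ)sₕ²/nₕ with Wₕ = Nₕ/N, N = 10422.
18–34: Wₕ = 0.38687392; term = 0.38687392²·(1 − 0.01835317)·5.81/74 = 0.011535557.
35–54: Wₕ = 0.61312608; term = 0.61312608²·(1 − 0.09984351)·3.69/638 = 0.0019571463.
Sum = 0.013492703.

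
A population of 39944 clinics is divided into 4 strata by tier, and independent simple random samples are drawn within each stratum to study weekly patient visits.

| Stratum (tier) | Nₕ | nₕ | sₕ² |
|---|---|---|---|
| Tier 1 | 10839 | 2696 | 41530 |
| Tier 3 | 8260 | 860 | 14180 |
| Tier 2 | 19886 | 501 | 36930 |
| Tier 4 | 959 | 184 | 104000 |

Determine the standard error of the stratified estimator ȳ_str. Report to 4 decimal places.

4.4223

Var(ȳ_str) = Σₕ Wₕ²(1 − fₕ)sₕ²/nₕ with Wₕ = Nₕ/N, N = 39944.
Tier 1: Wₕ = 0.27135490; term = 0.27135490²·(1 − 0.24873143)·41530/2696 = 0.85214321.
Tier 3: Wₕ = 0.20678951; term = 0.20678951²·(1 − 0.10411622)·14180/860 = 0.63166446.
Tier 2: Wₕ = 0.49784699; term = 0.49784699²·(1 − 0.02519360)·36930/501 = 17.8095.
Tier 4: Wₕ = 0.02400861; term = 0.02400861²·(1 − 0.19186653)·104000/184 = 0.263289.
Sum = 19.556597.
SE = √(19.556597) = 4.4223.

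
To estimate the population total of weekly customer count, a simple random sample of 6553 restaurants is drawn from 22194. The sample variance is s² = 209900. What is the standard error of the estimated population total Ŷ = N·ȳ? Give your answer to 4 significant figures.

105400

Var(Ŷ) = N²·Var(ȳ) = N²·(1 − n/N)·s²/n.
f = 6553/22194 = 0.29525998; Var(ȳ) = 0.70474002·209900/6553 = 22.57362.
Var(Ŷ) = 22194² · 22.57362 = 1.111917 × 10^10.
SE(Ŷ) = √(1.111917 × 10^10) = 105400.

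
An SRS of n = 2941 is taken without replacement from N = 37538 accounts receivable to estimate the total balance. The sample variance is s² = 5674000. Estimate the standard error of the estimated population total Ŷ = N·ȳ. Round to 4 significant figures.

1.583 × 10^6

Var(Ŷ) = N²·Var(ȳ) = N²·(1 − n/N)·s²/n.
f = 2941/37538 = 0.07834727; Var(ȳ) = 0.92165273·5674000/2941 = 1778.1223.
Var(Ŷ) = 37538² · 1778.1223 = 2.5055547 × 10^12.
SE(Ŷ) = √(2.5055547 × 10^12) = 1.583 × 10^6.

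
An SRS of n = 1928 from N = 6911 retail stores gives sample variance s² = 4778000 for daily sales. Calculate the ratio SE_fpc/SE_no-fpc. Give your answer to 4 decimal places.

f = n/N = 1928/6911 = 0.27897555.
SE_no-fpc = √(s²/n) = 49.781681; SE_fpc = √((1−f)s²/n) = 42.271198.
Ratio = √(1−f) = 0.84913159.

0.8491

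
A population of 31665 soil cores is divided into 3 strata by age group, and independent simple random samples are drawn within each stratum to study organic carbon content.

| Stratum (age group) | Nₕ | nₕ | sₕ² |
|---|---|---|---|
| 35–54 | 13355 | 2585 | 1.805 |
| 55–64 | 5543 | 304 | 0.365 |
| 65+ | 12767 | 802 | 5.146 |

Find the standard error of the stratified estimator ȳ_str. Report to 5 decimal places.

Var(ȳ_str) = Σₕ Wₕ²(1 − fₕ)sₕ²/nₕ with Wₕ = Nₕ/N, N = 31665.
35–54: Wₕ = 0.42175904; term = 0.42175904²·(1 − 0.19356046)·1.805/2585 = 1.0016529 × 10^-4.
55–64: Wₕ = 0.17505132; term = 0.17505132²·(1 − 0.05484395)·0.365/304 = 3.4773914 × 10^-5.
65+: Wₕ = 0.40318964; term = 0.40318964²·(1 − 0.06281820)·5.146/802 = 9.7754777 × 10^-4.
Sum = 0.001112487.
SE = √(0.001112487) = 0.03335.

0.03335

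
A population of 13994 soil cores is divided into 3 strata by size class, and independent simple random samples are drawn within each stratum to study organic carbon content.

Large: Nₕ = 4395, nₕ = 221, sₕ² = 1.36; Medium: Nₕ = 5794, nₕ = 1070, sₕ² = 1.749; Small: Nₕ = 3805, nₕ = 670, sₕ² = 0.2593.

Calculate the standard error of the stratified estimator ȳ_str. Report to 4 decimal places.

0.0288

Var(ȳ_str) = Σₕ Wₕ²(1 − fₕ)sₕ²/nₕ with Wₕ = Nₕ/N, N = 13994.
Large: Wₕ = 0.31406317; term = 0.31406317²·(1 − 0.05028441)·1.36/221 = 5.7646669 × 10^-4.
Medium: Wₕ = 0.41403459; term = 0.41403459²·(1 − 0.18467380)·1.749/1070 = 2.2846026 × 10^-4.
Small: Wₕ = 0.27190224; term = 0.27190224²·(1 − 0.17608410)·0.2593/670 = 2.3574158 × 10^-5.
Sum = 8.2850111 × 10^-4.
SE = √(8.2850111 × 10^-4) = 0.0288.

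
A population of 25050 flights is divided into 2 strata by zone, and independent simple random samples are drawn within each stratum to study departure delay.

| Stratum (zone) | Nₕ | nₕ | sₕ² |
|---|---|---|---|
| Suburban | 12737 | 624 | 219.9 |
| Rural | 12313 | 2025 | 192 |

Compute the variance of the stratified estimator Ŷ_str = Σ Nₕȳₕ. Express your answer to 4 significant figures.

6.638 × 10^7

Var(Ŷ_str) = Σₕ Nₕ²(1 − fₕ)sₕ²/nₕ.
Suburban: 12737²·(1 − 624/12737)·219.9/624 = 5.4370022 × 10^7.
Rural: 12313²·(1 − 2025/12313)·192/2025 = 1.2010775 × 10^7.
Sum = 6.6380797 × 10^7.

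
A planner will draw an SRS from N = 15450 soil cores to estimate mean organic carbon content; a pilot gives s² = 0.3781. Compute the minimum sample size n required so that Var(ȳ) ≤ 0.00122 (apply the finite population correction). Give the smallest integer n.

Without fpc, n₀ = s²/D = 0.3781/0.00122 = 309.9180.
With fpc, (1 − n/N)·s²/n ≤ D requires n ≥ n₀/(1 + n₀/N) = 309.9180/(1 + 309.9180/15450) = 303.8235.
Rounding up, n = 304.

304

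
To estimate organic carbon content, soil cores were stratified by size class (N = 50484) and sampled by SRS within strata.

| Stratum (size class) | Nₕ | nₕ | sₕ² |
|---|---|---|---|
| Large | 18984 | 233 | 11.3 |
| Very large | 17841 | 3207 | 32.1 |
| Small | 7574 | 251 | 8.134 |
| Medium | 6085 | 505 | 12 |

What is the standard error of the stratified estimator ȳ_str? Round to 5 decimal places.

0.09392

Var(ȳ_str) = Σₕ Wₕ²(1 − fₕ)sₕ²/nₕ with Wₕ = Nₕ/N, N = 50484.
Large: Wₕ = 0.37603993; term = 0.37603993²·(1 − 0.01227349)·11.3/233 = 0.0067737188.
Very large: Wₕ = 0.35339910; term = 0.35339910²·(1 − 0.17975450)·32.1/3207 = 0.0010253705.
Small: Wₕ = 0.15002773; term = 0.15002773²·(1 − 0.03313969)·8.134/251 = 7.0524053 × 10^-4.
Medium: Wₕ = 0.12053324; term = 0.12053324²·(1 − 0.08299096)·12/505 = 3.1657538 × 10^-4.
Sum = 0.0088209052.
SE = √(0.0088209052) = 0.09392.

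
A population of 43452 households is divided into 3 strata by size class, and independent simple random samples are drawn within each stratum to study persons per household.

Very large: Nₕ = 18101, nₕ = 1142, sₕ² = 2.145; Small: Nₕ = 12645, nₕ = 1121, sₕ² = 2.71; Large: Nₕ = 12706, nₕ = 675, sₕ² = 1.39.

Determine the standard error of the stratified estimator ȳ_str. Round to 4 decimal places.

0.0257

Var(ȳ_str) = Σₕ Wₕ²(1 − fₕ)sₕ²/nₕ with Wₕ = Nₕ/N, N = 43452.
Very large: Wₕ = 0.41657461; term = 0.41657461²·(1 − 0.06309044)·2.145/1142 = 3.0538272 × 10^-4.
Small: Wₕ = 0.29101077; term = 0.29101077²·(1 − 0.08865164)·2.71/1121 = 1.8658049 × 10^-4.
Large: Wₕ = 0.29241462; term = 0.29241462²·(1 − 0.05312451)·1.39/675 = 1.6672551 × 10^-4.
Sum = 6.5868872 × 10^-4.
SE = √(6.5868872 × 10^-4) = 0.0257.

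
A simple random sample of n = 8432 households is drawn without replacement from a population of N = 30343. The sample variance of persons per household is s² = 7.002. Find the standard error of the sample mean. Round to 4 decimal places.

Under SRS without replacement, Var(ȳ) = (1 − f)·s²/n with f = n/N = 8432/30343 = 0.27788946.
Var(ȳ) = (1 − 0.27788946)·7.002/8432 = 0.72211054·8.3040797 × 10^-4 = 5.9964634 × 10^-4.
SE(ȳ) = √(5.9964634 × 10^-4) = 0.0245.

0.0245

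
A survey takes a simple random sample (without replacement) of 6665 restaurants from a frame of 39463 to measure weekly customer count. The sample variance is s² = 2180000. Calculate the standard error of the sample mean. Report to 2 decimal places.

Under SRS without replacement, Var(ȳ) = (1 − f)·s²/n with f = n/N = 6665/39463 = 0.16889238.
Var(ȳ) = (1 − 0.16889238)·2180000/6665 = 0.83110762·327.08177 = 271.84015.
SE(ȳ) = √(271.84015) = 16.49.

16.49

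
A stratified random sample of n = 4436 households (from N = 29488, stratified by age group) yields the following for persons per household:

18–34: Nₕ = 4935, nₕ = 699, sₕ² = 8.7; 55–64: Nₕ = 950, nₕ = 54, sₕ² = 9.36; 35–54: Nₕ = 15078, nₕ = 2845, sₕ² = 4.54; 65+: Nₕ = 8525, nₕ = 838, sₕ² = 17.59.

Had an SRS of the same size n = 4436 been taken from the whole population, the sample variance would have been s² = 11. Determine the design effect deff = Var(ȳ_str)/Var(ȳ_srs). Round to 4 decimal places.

Var(ȳ_str) = Σ Wₕ²(1−fₕ)sₕ²/nₕ with Wₕ = Nₕ/29488:
  18–34: (4935/29488)²·(1−699/4935)·8.7/699 = 2.9922271 × 10^-4
  55–64: (950/29488)²·(1−54/950)·9.36/54 = 1.6967704 × 10^-4
  35–54: (15078/29488)²·(1−2845/15078)·4.54/2845 = 3.3850077 × 10^-4
  65+: (8525/29488)²·(1−838/8525)·17.59/838 = 0.0015819125
  → Var(ȳ_str) = 0.002389313.
Var(ȳ_srs) = (1 − 4436/29488)·11/4436 = 0.0021066784.
deff = 0.002389313 / 0.0021066784 = 1.1342.

1.1342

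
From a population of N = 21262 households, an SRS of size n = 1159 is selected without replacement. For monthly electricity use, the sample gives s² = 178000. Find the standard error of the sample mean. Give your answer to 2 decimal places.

Under SRS without replacement, Var(ȳ) = (1 − f)·s²/n with f = n/N = 1159/21262 = 0.05451039.
Var(ȳ) = (1 − 0.05451039)·178000/1159 = 0.94548961·153.58067 = 145.20893.
SE(ȳ) = √(145.20893) = 12.05.

12.05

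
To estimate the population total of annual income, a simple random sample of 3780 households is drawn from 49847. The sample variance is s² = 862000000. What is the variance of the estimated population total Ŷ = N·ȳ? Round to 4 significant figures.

Var(Ŷ) = N²·Var(ȳ) = N²·(1 − n/N)·s²/n.
f = 3780/49847 = 0.07583205; Var(ȳ) = 0.92416795·862000000/3780 = 210749.41.
Var(Ŷ) = 49847² · 210749.41 = 5.2365399 × 10^14.

5.237 × 10^14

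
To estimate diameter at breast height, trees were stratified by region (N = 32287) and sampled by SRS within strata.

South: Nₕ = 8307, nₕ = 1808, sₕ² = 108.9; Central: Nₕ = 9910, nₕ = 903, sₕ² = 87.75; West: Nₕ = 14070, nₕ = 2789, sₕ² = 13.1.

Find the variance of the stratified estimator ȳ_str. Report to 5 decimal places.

Var(ȳ_str) = Σₕ Wₕ²(1 − fₕ)sₕ²/nₕ with Wₕ = Nₕ/N, N = 32287.
South: Wₕ = 0.25728621; term = 0.25728621²·(1 − 0.21764777)·108.9/1808 = 0.0031193551.
Central: Wₕ = 0.30693468; term = 0.30693468²·(1 − 0.09112008)·87.75/903 = 0.0083206605.
West: Wₕ = 0.43577911; term = 0.43577911²·(1 − 0.19822317)·13.1/2789 = 7.1516967 × 10^-4.
Sum = 0.012155185.

0.01216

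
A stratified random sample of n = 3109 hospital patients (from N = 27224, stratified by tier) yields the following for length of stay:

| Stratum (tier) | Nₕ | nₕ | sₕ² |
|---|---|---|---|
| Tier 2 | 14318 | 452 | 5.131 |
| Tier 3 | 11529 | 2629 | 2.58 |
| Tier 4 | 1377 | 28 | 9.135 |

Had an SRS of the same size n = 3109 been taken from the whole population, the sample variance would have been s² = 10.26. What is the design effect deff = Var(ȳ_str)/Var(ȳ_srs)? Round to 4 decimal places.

1.3664

Var(ȳ_str) = Σ Wₕ²(1−fₕ)sₕ²/nₕ with Wₕ = Nₕ/27224:
  Tier 2: (14318/27224)²·(1−452/14318)·5.131/452 = 0.0030408378
  Tier 3: (11529/27224)²·(1−2629/11529)·2.58/2629 = 1.3586478 × 10^-4
  Tier 4: (1377/27224)²·(1−28/1377)·9.135/28 = 8.1769725 × 10^-4
  → Var(ȳ_str) = 0.0039943998.
Var(ȳ_srs) = (1 − 3109/27224)·10.26/3109 = 0.0029232231.
deff = 0.0039943998 / 0.0029232231 = 1.3664.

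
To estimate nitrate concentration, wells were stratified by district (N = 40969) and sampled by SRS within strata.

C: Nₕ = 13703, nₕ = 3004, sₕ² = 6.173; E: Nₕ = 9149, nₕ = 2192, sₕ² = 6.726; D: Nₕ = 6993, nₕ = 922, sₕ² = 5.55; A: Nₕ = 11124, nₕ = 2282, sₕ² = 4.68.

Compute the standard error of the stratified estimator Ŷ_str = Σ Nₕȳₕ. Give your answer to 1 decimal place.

Var(Ŷ_str) = Σₕ Nₕ²(1 − fₕ)sₕ²/nₕ.
C: 13703²·(1 − 3004/13703)·6.173/3004 = 301269.52.
E: 9149²·(1 − 2192/9149)·6.726/2192 = 195304.36.
D: 6993²·(1 − 922/6993)·5.55/922 = 255555.85.
A: 11124²·(1 − 2282/11124)·4.68/2282 = 201716.63.
Sum = 953846.36.
SE = √(953846.36) = 976.7.

976.7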